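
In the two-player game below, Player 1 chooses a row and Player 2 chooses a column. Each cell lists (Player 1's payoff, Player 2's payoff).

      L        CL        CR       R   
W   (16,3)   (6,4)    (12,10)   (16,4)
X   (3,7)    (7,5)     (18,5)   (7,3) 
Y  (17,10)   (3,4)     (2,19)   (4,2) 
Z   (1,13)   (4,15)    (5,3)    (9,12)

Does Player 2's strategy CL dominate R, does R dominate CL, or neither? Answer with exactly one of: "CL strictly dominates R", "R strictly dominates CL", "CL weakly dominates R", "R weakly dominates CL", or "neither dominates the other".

CL weakly dominates R

Compare CL to R across each choice by Player 1: W: 4=4, X: 5>3, Y: 4>2, Z: 15>12.
CL is at least as good everywhere and strictly better somewhere (tied only at W), so CL weakly but not strictly dominates R.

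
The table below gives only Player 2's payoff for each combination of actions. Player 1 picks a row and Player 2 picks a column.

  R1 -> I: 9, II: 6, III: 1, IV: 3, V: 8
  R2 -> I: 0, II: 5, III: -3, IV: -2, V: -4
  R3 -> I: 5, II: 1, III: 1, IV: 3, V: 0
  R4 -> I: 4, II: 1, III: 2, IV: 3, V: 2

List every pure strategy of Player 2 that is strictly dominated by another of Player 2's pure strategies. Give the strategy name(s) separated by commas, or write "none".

III, IV, V

I is not dominated — it holds its own against II at R1 (9>6); III at R1 (9>1); IV at R1 (9>3); V at R1 (9>8).
II: no other strategy beats it everywhere (I at R2 (5>0); III at R1 (6>1); IV at R1 (6>3); V at R2 (5>-4)).
III: dominated, since I does at least as well everywhere (R1: 9>1, R2: 0>-3, R3: 5>1, R4: 4>2).
I strictly dominates IV — R1: 9>3, R2: 0>-2, R3: 5>3, R4: 4>3.
V: dominated, since I does at least as well everywhere (R1: 9>8, R2: 0>-4, R3: 5>0, R4: 4>2).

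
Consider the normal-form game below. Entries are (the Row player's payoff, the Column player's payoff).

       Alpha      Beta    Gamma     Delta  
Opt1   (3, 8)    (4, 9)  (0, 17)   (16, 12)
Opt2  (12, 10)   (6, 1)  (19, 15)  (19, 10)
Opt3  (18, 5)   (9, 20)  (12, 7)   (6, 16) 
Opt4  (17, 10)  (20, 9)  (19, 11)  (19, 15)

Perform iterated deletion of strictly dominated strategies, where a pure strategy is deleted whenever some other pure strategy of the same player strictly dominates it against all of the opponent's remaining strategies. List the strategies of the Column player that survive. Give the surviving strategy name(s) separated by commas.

For the Row player, Opt2 strictly dominates Opt1 on the remaining columns (Alpha: 12>3, Beta: 6>4, Gamma: 19>0, Delta: 19>16); eliminate Opt1.
For the Column player, Gamma strictly dominates Alpha on the remaining rows (Opt2: 15>10, Opt3: 7>5, Opt4: 11>10); eliminate Alpha.
For the Row player, Opt4 strictly dominates Opt3 on the remaining columns (Beta: 20>9, Gamma: 19>12, Delta: 19>6); eliminate Opt3.
For the Column player, Gamma strictly dominates Beta on the remaining rows (Opt2: 15>1, Opt4: 11>9); eliminate Beta.
Among the remaining strategies, none is strictly dominated by another pure strategy of the same player, so the elimination stops.
Surviving strategies — the Row player: {Opt2, Opt4}; the Column player: {Gamma, Delta}.

Gamma, Delta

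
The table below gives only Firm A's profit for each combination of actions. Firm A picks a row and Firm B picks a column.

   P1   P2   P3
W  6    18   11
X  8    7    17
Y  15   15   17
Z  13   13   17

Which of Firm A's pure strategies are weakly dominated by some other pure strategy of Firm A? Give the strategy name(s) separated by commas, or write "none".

X, Z

Nothing dominates W: X at P2 (18>7); Y at P2 (18>15); Z at P2 (18>13).
X: dominated, since Y does at least as well everywhere (P1: 15>8, P2: 15>7, P3: 17=17).
Y is not dominated — it holds its own against W at P1 (15>6); X at P1 (15>8); Z at P1 (15>13).
Z is weakly dominated by Y (P1: 15>13, P2: 15>13, P3: 17=17).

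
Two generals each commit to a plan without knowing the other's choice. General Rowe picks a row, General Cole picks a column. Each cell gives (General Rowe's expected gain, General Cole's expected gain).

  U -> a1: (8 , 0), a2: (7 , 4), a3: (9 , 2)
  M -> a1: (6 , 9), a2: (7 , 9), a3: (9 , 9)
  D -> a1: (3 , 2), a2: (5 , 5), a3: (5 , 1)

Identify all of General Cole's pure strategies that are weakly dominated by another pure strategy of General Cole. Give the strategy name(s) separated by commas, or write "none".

a1 is weakly dominated by a2 (U: 4>0, M: 9=9, D: 5>2).
Nothing dominates a2: a1 at U (4>0); a3 at U (4>2).
a2 weakly dominates a3 — U: 4>2, M: 9=9, D: 5>1.

a1, a3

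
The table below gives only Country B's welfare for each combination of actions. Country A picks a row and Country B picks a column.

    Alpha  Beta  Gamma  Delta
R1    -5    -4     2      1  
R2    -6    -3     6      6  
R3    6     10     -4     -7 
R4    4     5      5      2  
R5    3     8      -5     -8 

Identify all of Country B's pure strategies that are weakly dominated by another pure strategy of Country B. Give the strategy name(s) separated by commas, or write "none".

Alpha is weakly dominated by Beta (R1: -4>-5, R2: -3>-6, R3: 10>6, R4: 5>4, R5: 8>3).
Nothing dominates Beta: Alpha at R1 (-4>-5); Gamma at R3 (10>-4); Delta at R3 (10>-7).
Nothing dominates Gamma: Alpha at R1 (2>-5); Beta at R1 (2>-4); Delta at R1 (2>1).
Delta is weakly dominated by Gamma (R1: 2>1, R2: 6=6, R3: -4>-7, R4: 5>2, R5: -5>-8).

Alpha, Delta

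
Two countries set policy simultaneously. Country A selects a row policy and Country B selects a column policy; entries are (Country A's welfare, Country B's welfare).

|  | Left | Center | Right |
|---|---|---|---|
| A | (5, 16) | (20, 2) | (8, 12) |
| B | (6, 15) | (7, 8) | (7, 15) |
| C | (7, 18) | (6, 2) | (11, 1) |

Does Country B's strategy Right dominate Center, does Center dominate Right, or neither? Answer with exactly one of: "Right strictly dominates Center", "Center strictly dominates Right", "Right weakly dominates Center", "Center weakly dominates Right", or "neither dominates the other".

neither dominates the other

Right's payoffs vs Center's, by Country A's action — A: 12>2, B: 15>8, C: 1<2.
Right does better at A, B but worse at C; neither strategy dominates the other.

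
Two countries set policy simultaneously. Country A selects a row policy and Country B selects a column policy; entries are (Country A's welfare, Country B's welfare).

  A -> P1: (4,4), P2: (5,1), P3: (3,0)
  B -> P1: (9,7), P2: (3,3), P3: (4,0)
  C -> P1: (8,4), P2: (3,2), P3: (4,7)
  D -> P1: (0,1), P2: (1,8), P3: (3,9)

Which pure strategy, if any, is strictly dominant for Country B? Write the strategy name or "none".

none

P1 fails to dominate P2 at D (1<8).
P2 fails to dominate P1 at A (1<4).
P3 fails to dominate P1 at A (0<4).
No single strategy dominates all the others.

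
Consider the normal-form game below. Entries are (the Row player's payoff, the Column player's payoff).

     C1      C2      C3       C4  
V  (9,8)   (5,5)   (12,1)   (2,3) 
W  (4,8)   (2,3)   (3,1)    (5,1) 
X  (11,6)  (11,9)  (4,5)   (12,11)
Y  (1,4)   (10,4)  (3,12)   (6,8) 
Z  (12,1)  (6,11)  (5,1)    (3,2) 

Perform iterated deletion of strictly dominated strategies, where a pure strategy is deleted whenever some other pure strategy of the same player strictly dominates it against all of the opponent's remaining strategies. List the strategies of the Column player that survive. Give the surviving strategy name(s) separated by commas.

C4

Row W is eliminated: X beats it against every remaining column (C1: 11>4, C2: 11>2, C3: 4>3, C4: 12>5).
Row Y is eliminated: X beats it against every remaining column (C1: 11>1, C2: 11>10, C3: 4>3, C4: 12>6).
Column C3 is eliminated: C2 beats it against every remaining row (V: 5>1, X: 9>5, Z: 11>1).
The Row player's strategy V is strictly dominated by X (C1: 11>9, C2: 11>5, C4: 12>2) and is removed.
For the Column player, C2 strictly dominates C1 on the remaining rows (X: 9>6, Z: 11>1); eliminate C1.
The Row player's strategy Z is strictly dominated by X (C2: 11>6, C4: 12>3) and is removed.
The Column player's strategy C2 is strictly dominated by C4 (X: 11>9) and is removed.
Among the remaining strategies, none is strictly dominated by another pure strategy of the same player, so the elimination stops.
Surviving strategies — the Row player: {X}; the Column player: {C4}.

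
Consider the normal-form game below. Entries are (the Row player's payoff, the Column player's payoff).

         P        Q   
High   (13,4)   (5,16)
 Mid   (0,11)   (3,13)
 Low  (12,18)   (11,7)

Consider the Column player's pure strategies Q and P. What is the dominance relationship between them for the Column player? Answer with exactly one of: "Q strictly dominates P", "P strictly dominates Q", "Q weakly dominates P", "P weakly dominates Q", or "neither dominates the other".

neither dominates the other

Q's payoffs vs P's, by the Row player's action — High: 16>4, Mid: 13>11, Low: 7<18.
Q does better at High, Mid but worse at Low; neither strategy dominates the other.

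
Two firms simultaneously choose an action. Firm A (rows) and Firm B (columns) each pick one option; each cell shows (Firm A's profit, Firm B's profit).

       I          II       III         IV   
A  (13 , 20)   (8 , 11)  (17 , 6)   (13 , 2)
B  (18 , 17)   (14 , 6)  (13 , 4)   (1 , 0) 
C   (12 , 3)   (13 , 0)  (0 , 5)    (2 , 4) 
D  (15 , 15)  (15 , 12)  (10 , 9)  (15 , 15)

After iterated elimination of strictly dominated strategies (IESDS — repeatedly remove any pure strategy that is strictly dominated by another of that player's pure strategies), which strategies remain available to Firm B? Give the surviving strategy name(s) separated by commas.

I, IV

Row C is eliminated: D beats it against every remaining column (I: 15>12, II: 15>13, III: 10>0, IV: 15>2).
For Firm B, I strictly dominates II on the remaining rows (A: 20>11, B: 17>6, D: 15>12); eliminate II.
For Firm B, I strictly dominates III on the remaining rows (A: 20>6, B: 17>4, D: 15>9); eliminate III.
For Firm A, D strictly dominates A on the remaining columns (I: 15>13, IV: 15>13); eliminate A.
Among the remaining strategies, none is strictly dominated by another pure strategy of the same player, so the elimination stops.
Surviving strategies — Firm A: {B, D}; Firm B: {I, IV}.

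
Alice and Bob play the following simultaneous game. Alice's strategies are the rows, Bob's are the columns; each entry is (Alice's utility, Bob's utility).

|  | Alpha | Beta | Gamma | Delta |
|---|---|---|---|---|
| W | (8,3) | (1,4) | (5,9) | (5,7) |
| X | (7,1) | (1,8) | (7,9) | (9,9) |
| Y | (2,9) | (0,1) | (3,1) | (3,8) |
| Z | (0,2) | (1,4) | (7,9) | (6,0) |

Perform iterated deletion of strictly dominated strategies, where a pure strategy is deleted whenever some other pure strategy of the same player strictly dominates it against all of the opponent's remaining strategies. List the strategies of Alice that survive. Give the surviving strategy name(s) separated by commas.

X, Z

Alice's strategy Y is strictly dominated by W (Alpha: 8>2, Beta: 1>0, Gamma: 5>3, Delta: 5>3) and is removed.
Bob's strategy Alpha is strictly dominated by Beta (W: 4>3, X: 8>1, Z: 4>2) and is removed.
Bob's strategy Beta is strictly dominated by Gamma (W: 9>4, X: 9>8, Z: 9>4) and is removed.
For Alice, X strictly dominates W on the remaining columns (Gamma: 7>5, Delta: 9>5); eliminate W.
Among the remaining strategies, none is strictly dominated by another pure strategy of the same player, so the elimination stops.
Surviving strategies — Alice: {X, Z}; Bob: {Gamma, Delta}.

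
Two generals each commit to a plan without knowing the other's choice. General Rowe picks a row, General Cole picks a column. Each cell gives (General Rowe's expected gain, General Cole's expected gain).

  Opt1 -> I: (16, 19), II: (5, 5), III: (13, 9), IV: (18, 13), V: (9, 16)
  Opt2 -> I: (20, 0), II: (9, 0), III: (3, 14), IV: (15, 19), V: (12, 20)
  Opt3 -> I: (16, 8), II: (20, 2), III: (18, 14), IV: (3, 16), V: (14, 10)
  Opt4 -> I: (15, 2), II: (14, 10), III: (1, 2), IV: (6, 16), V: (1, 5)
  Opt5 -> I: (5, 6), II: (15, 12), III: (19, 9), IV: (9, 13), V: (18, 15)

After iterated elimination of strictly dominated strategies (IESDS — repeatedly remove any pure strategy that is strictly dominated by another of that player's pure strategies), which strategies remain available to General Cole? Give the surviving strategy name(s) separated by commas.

I, IV, V

Column II is eliminated: IV beats it against every remaining row (Opt1: 13>5, Opt2: 19>0, Opt3: 16>2, Opt4: 16>10, Opt5: 13>12).
Row Opt4 is eliminated: Opt1 beats it against every remaining column (I: 16>15, III: 13>1, IV: 18>6, V: 9>1).
For General Cole, IV strictly dominates III on the remaining rows (Opt1: 13>9, Opt2: 19>14, Opt3: 16>14, Opt5: 13>9); eliminate III.
Among the remaining strategies, none is strictly dominated by another pure strategy of the same player, so the elimination stops.
Surviving strategies — General Rowe: {Opt1, Opt2, Opt3, Opt5}; General Cole: {I, IV, V}.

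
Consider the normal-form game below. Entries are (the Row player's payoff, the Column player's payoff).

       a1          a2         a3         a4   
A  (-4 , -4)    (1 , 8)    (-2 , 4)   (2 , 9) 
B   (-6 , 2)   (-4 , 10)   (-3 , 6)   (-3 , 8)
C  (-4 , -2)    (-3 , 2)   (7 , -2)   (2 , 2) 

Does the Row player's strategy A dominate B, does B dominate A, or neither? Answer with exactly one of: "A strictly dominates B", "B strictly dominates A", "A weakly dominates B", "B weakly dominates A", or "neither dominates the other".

Compare A to B across every action of the Column player: a1: -4>-6, a2: 1>-4, a3: -2>-3, a4: 2>-3.
Every comparison favours A, so A strictly dominates B.

A strictly dominates B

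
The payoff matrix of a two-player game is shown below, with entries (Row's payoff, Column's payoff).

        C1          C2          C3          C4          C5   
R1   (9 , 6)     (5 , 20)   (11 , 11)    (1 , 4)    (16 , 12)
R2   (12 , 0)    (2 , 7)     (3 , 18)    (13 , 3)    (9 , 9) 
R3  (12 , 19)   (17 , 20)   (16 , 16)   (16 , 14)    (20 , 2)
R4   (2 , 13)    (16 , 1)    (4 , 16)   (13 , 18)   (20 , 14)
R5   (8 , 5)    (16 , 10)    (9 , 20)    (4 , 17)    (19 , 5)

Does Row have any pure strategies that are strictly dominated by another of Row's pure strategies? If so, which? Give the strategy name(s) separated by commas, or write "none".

R1, R5

R3 strictly dominates R1 — C1: 12>9, C2: 17>5, C3: 16>11, C4: 16>1, C5: 20>16.
Nothing dominates R2: R1 at C1 (12>9); R3 at C1 (12=12); R4 at C1 (12>2); R5 at C1 (12>8).
R3: no other strategy beats it everywhere (R1 at C1 (12>9); R2 at C1 (12=12); R4 at C1 (12>2); R5 at C1 (12>8)).
R4 is not dominated — it holds its own against R1 at C2 (16>5); R2 at C2 (16>2); R3 at C5 (20=20); R5 at C2 (16=16).
R5 is strictly dominated by R3 (C1: 12>8, C2: 17>16, C3: 16>9, C4: 16>4, C5: 20>19).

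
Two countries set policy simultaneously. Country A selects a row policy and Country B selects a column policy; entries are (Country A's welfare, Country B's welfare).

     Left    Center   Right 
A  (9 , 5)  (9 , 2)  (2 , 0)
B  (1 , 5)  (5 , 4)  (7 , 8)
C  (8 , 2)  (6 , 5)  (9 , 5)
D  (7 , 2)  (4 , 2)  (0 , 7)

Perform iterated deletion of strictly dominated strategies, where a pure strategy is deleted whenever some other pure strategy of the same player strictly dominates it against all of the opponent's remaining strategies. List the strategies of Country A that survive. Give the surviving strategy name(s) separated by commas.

A, C

Country A's strategy B is strictly dominated by C (Left: 8>1, Center: 6>5, Right: 9>7) and is removed.
Row D is eliminated: A beats it against every remaining column (Left: 9>7, Center: 9>4, Right: 2>0).
Among the remaining strategies, none is strictly dominated by another pure strategy of the same player, so the elimination stops.
Surviving strategies — Country A: {A, C}; Country B: {Left, Center, Right}.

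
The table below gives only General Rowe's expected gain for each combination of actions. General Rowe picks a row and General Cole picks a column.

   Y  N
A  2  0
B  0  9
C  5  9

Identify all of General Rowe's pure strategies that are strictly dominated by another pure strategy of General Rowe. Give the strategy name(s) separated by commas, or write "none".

A

A is strictly dominated by C (Y: 5>2, N: 9>0).
Nothing dominates B: A at N (9>0); C at N (9=9).
C is not dominated — it holds its own against A at Y (5>2); B at Y (5>0).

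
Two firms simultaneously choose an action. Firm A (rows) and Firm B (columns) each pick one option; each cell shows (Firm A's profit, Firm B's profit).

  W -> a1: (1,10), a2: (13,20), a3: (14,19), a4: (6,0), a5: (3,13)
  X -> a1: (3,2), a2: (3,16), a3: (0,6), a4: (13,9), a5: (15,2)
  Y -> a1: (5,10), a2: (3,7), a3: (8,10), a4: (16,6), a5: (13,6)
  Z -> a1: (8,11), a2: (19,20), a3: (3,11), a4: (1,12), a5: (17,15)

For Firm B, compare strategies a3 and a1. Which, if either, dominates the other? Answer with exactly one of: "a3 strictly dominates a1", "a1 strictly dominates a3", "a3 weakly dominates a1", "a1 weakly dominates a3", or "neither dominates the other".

a3's payoffs vs a1's, by Firm A's action — W: 19>10, X: 6>2, Y: 10=10, Z: 11=11.
a3 is at least as good everywhere and strictly better somewhere (tied only at Y, Z), so a3 weakly but not strictly dominates a1.

a3 weakly dominates a1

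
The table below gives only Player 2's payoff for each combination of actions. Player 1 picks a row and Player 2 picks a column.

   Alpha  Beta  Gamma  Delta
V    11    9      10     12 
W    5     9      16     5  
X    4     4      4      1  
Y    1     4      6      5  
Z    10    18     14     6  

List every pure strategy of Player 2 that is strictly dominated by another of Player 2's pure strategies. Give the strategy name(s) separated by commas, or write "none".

none

Nothing dominates Alpha: Beta at V (11>9); Gamma at V (11>10); Delta at W (5=5).
Nothing dominates Beta: Alpha at W (9>5); Gamma at X (4=4); Delta at W (9>5).
Gamma is not dominated — it holds its own against Alpha at W (16>5); Beta at V (10>9); Delta at W (16>5).
Delta is not dominated — it holds its own against Alpha at V (12>11); Beta at V (12>9); Gamma at V (12>10).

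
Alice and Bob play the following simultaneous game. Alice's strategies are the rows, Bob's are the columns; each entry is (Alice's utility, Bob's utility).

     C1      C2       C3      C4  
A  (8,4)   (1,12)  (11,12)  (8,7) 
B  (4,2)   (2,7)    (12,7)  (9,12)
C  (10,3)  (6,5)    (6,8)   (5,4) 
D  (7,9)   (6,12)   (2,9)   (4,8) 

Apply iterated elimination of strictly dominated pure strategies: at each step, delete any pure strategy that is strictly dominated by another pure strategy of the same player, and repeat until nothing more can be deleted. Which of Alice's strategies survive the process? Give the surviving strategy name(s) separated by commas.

Bob's strategy C1 is strictly dominated by C2 (A: 12>4, B: 7>2, C: 5>3, D: 12>9) and is removed.
Alice's strategy A is strictly dominated by B (C2: 2>1, C3: 12>11, C4: 9>8) and is removed.
Among the remaining strategies, none is strictly dominated by another pure strategy of the same player, so the elimination stops.
Surviving strategies — Alice: {B, C, D}; Bob: {C2, C3, C4}.

B, C, D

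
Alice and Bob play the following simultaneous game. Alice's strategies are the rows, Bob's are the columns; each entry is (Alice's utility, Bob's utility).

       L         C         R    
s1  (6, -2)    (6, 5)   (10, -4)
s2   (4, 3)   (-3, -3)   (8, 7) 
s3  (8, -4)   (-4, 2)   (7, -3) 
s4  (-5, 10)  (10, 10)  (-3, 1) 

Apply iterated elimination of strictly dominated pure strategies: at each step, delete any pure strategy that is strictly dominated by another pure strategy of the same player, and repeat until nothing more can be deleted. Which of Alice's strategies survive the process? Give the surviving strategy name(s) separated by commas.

s1, s3, s4

Row s2 is eliminated: s1 beats it against every remaining column (L: 6>4, C: 6>-3, R: 10>8).
For Bob, C strictly dominates R on the remaining rows (s1: 5>-4, s3: 2>-3, s4: 10>1); eliminate R.
Among the remaining strategies, none is strictly dominated by another pure strategy of the same player, so the elimination stops.
Surviving strategies — Alice: {s1, s3, s4}; Bob: {L, C}.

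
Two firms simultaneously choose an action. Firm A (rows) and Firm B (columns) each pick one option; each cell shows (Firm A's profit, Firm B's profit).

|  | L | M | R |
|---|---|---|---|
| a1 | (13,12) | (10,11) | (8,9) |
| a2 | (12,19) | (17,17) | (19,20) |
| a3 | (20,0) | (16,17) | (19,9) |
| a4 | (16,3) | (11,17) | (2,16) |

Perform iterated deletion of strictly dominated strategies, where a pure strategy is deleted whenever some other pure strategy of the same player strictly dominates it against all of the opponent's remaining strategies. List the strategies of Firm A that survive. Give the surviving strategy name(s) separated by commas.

a2, a3

Firm A's strategy a1 is strictly dominated by a3 (L: 20>13, M: 16>10, R: 19>8) and is removed.
Row a4 is eliminated: a3 beats it against every remaining column (L: 20>16, M: 16>11, R: 19>2).
Column L is eliminated: R beats it against every remaining row (a2: 20>19, a3: 9>0).
Among the remaining strategies, none is strictly dominated by another pure strategy of the same player, so the elimination stops.
Surviving strategies — Firm A: {a2, a3}; Firm B: {M, R}.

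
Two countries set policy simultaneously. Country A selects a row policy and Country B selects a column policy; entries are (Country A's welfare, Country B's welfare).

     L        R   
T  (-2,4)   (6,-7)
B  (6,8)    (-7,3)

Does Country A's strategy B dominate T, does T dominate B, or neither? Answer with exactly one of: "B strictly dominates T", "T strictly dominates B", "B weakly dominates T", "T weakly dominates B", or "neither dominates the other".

neither dominates the other

Compare B to T across every action of Country B: L: 6>-2, R: -7<6.
B does better at L but worse at R; neither strategy dominates the other.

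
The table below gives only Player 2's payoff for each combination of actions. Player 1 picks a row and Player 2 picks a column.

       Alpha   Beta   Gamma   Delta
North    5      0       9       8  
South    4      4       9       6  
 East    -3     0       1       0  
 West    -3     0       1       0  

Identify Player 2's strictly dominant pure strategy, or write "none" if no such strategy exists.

Gamma vs Alpha: North: 9>5, South: 9>4, East: 1>-3, West: 1>-3.
Gamma vs Beta: North: 9>0, South: 9>4, East: 1>0, West: 1>0.
Gamma vs Delta: North: 9>8, South: 9>6, East: 1>0, West: 1>0.
Gamma strictly beats every other strategy against every opponent action, so it is strictly dominant.

Gamma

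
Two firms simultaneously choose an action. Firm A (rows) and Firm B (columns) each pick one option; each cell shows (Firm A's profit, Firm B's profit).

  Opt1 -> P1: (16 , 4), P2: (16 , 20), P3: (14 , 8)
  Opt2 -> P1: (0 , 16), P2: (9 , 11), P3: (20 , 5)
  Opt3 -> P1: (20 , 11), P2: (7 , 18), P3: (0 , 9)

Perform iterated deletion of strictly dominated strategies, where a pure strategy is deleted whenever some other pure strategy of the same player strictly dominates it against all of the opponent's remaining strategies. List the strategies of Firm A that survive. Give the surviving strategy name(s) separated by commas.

Firm B's strategy P3 is strictly dominated by P2 (Opt1: 20>8, Opt2: 11>5, Opt3: 18>9) and is removed.
For Firm A, Opt1 strictly dominates Opt2 on the remaining columns (P1: 16>0, P2: 16>9); eliminate Opt2.
Column P1 is eliminated: P2 beats it against every remaining row (Opt1: 20>4, Opt3: 18>11).
Row Opt3 is eliminated: Opt1 beats it against every remaining column (P2: 16>7).
Among the remaining strategies, none is strictly dominated by another pure strategy of the same player, so the elimination stops.
Surviving strategies — Firm A: {Opt1}; Firm B: {P2}.

Opt1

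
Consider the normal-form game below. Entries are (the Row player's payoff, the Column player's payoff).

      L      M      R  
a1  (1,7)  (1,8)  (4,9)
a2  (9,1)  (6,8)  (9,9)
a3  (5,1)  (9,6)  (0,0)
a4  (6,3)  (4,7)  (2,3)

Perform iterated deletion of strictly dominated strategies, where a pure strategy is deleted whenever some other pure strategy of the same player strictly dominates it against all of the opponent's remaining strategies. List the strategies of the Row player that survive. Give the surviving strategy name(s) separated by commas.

The Row player's strategy a1 is strictly dominated by a2 (L: 9>1, M: 6>1, R: 9>4) and is removed.
Row a4 is eliminated: a2 beats it against every remaining column (L: 9>6, M: 6>4, R: 9>2).
For the Column player, M strictly dominates L on the remaining rows (a2: 8>1, a3: 6>1); eliminate L.
Among the remaining strategies, none is strictly dominated by another pure strategy of the same player, so the elimination stops.
Surviving strategies — the Row player: {a2, a3}; the Column player: {M, R}.

a2, a3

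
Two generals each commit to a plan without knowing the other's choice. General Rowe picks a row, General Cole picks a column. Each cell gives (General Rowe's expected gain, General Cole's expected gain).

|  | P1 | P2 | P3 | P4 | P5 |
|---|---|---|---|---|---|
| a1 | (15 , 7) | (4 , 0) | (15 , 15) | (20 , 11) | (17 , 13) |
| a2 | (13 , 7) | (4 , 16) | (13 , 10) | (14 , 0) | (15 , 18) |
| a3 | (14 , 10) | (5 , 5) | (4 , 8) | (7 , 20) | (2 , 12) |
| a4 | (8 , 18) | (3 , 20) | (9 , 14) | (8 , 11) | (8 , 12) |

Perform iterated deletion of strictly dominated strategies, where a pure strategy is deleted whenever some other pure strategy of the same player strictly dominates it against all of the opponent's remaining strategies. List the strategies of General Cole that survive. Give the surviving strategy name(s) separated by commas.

For General Rowe, a1 strictly dominates a4 on the remaining columns (P1: 15>8, P2: 4>3, P3: 15>9, P4: 20>8, P5: 17>8); eliminate a4.
Column P1 is eliminated: P5 beats it against every remaining row (a1: 13>7, a2: 18>7, a3: 12>10).
General Cole's strategy P2 is strictly dominated by P5 (a1: 13>0, a2: 18>16, a3: 12>5) and is removed.
Row a2 is eliminated: a1 beats it against every remaining column (P3: 15>13, P4: 20>14, P5: 17>15).
General Rowe's strategy a3 is strictly dominated by a1 (P3: 15>4, P4: 20>7, P5: 17>2) and is removed.
General Cole's strategy P4 is strictly dominated by P3 (a1: 15>11) and is removed.
For General Cole, P3 strictly dominates P5 on the remaining rows (a1: 15>13); eliminate P5.
Among the remaining strategies, none is strictly dominated by another pure strategy of the same player, so the elimination stops.
Surviving strategies — General Rowe: {a1}; General Cole: {P3}.

P3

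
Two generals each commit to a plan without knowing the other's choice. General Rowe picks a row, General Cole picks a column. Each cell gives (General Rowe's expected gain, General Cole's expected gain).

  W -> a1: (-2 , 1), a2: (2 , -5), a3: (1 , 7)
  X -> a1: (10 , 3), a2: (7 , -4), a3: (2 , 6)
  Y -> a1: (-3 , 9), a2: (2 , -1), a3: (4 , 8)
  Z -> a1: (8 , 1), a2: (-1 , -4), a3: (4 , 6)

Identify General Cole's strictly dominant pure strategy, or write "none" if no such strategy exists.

a1 fails to dominate a3 at W (1<7).
a2 fails to dominate a1 at W (-5<1).
a3 fails to dominate a1 at Y (8<9).
No single strategy dominates all the others.

none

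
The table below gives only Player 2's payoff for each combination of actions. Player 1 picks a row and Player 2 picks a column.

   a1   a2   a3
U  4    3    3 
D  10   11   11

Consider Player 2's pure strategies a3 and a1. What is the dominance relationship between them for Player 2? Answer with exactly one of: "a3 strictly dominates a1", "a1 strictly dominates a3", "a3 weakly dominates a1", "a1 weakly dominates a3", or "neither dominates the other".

a3's payoffs vs a1's, by Player 1's action — U: 3<4, D: 11>10.
a3 does better at D but worse at U; neither strategy dominates the other.

neither dominates the other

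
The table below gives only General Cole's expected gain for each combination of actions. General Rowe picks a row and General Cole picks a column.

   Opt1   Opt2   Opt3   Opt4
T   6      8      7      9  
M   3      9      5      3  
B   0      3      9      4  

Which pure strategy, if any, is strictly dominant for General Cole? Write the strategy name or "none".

none

Opt1 fails to dominate Opt2 at T (6<8).
Opt2 fails to dominate Opt3 at B (3<9).
Opt3 fails to dominate Opt2 at T (7<8).
Opt4 fails to dominate Opt1 at M (3=3).
No single strategy dominates all the others.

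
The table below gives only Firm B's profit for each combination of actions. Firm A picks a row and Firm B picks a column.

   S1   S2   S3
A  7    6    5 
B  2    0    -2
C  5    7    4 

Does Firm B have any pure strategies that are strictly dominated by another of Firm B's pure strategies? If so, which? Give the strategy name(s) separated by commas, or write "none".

S1: no other strategy beats it everywhere (S2 at A (7>6); S3 at A (7>5)).
S2: no other strategy beats it everywhere (S1 at C (7>5); S3 at A (6>5)).
S3: dominated, since S1 does at least as well everywhere (A: 7>5, B: 2>-2, C: 5>4).

S3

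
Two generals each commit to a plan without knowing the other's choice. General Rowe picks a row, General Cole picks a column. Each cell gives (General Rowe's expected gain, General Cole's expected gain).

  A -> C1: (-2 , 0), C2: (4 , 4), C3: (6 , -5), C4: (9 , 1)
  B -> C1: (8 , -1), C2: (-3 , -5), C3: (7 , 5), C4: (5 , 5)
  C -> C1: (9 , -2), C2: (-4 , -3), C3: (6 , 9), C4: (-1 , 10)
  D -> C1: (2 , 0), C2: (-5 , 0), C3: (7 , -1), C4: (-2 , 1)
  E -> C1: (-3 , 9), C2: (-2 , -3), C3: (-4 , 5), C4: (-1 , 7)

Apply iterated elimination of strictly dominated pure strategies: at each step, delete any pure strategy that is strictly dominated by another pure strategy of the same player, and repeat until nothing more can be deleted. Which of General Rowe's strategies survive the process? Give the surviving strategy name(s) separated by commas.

General Rowe's strategy E is strictly dominated by A (C1: -2>-3, C2: 4>-2, C3: 6>-4, C4: 9>-1) and is removed.
Column C1 is eliminated: C4 beats it against every remaining row (A: 1>0, B: 5>-1, C: 10>-2, D: 1>0).
For General Rowe, B strictly dominates C on the remaining columns (C2: -3>-4, C3: 7>6, C4: 5>-1); eliminate C.
Among the remaining strategies, none is strictly dominated by another pure strategy of the same player, so the elimination stops.
Surviving strategies — General Rowe: {A, B, D}; General Cole: {C2, C3, C4}.

A, B, D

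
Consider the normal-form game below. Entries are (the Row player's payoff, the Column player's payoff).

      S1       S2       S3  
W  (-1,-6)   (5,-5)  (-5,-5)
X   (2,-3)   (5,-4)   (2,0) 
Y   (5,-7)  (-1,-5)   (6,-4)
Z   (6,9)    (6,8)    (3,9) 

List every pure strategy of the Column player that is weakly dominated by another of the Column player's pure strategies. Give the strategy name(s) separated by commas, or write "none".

S1, S2

S1 is weakly dominated by S3 (W: -5>-6, X: 0>-3, Y: -4>-7, Z: 9=9).
S3 weakly dominates S2 — W: -5=-5, X: 0>-4, Y: -4>-5, Z: 9>8.
Nothing dominates S3: S1 at W (-5>-6); S2 at X (0>-4).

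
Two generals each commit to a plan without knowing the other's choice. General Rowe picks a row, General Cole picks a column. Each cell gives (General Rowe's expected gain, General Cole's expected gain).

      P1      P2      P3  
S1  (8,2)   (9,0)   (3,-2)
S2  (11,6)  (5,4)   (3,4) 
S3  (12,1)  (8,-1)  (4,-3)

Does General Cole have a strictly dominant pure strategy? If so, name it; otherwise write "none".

P1 vs P2: S1: 2>0, S2: 6>4, S3: 1>-1.
P1 vs P3: S1: 2>-2, S2: 6>4, S3: 1>-3.
P1 strictly beats every other strategy against every opponent action, so it is strictly dominant.

P1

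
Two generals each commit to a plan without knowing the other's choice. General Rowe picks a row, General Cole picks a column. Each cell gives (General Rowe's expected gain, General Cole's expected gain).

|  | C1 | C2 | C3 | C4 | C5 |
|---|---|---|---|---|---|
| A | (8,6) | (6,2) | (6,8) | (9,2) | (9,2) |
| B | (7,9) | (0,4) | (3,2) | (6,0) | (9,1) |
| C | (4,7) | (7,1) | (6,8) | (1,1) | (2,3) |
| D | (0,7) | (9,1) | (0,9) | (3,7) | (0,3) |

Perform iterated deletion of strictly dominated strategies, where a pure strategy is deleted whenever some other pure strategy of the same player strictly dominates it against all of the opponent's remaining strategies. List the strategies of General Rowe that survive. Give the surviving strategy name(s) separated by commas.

A, C

General Cole's strategy C2 is strictly dominated by C1 (A: 6>2, B: 9>4, C: 7>1, D: 7>1) and is removed.
Row D is eliminated: A beats it against every remaining column (C1: 8>0, C3: 6>0, C4: 9>3, C5: 9>0).
General Cole's strategy C4 is strictly dominated by C1 (A: 6>2, B: 9>0, C: 7>1) and is removed.
For General Cole, C1 strictly dominates C5 on the remaining rows (A: 6>2, B: 9>1, C: 7>3); eliminate C5.
General Rowe's strategy B is strictly dominated by A (C1: 8>7, C3: 6>3) and is removed.
For General Cole, C3 strictly dominates C1 on the remaining rows (A: 8>6, C: 8>7); eliminate C1.
Among the remaining strategies, none is strictly dominated by another pure strategy of the same player, so the elimination stops.
Surviving strategies — General Rowe: {A, C}; General Cole: {C3}.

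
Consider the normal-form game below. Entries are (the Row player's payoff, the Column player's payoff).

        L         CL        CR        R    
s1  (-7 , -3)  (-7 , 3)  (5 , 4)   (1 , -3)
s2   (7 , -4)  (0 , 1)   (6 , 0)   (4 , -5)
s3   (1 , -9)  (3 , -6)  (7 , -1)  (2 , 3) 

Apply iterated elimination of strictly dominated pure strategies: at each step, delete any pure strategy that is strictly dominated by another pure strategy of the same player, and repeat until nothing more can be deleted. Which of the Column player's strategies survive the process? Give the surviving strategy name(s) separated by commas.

The Row player's strategy s1 is strictly dominated by s2 (L: 7>-7, CL: 0>-7, CR: 6>5, R: 4>1) and is removed.
For the Column player, CL strictly dominates L on the remaining rows (s2: 1>-4, s3: -6>-9); eliminate L.
Among the remaining strategies, none is strictly dominated by another pure strategy of the same player, so the elimination stops.
Surviving strategies — the Row player: {s2, s3}; the Column player: {CL, CR, R}.

CL, CR, R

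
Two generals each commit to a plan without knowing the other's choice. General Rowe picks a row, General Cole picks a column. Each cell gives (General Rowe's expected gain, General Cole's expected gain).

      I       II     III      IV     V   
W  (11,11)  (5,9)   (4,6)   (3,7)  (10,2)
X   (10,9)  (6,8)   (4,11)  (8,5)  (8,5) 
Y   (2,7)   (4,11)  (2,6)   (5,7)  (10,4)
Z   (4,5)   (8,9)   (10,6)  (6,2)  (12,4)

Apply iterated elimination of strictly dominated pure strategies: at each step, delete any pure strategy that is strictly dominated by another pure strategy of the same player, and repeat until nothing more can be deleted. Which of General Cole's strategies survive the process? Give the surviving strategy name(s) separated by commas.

I, II, III

Row Y is eliminated: Z beats it against every remaining column (I: 4>2, II: 8>4, III: 10>2, IV: 6>5, V: 12>10).
General Cole's strategy IV is strictly dominated by I (W: 11>7, X: 9>5, Z: 5>2) and is removed.
Column V is eliminated: I beats it against every remaining row (W: 11>2, X: 9>5, Z: 5>4).
Among the remaining strategies, none is strictly dominated by another pure strategy of the same player, so the elimination stops.
Surviving strategies — General Rowe: {W, X, Z}; General Cole: {I, II, III}.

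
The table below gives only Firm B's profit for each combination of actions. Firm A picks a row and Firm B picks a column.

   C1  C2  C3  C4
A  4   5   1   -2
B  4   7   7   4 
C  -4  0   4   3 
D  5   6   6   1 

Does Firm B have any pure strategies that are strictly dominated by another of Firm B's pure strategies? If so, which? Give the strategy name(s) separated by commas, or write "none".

C1, C4

C2 strictly dominates C1 — A: 5>4, B: 7>4, C: 0>-4, D: 6>5.
Nothing dominates C2: C1 at A (5>4); C3 at A (5>1); C4 at A (5>-2).
Nothing dominates C3: C1 at B (7>4); C2 at B (7=7); C4 at A (1>-2).
C4: dominated, since C3 does at least as well everywhere (A: 1>-2, B: 7>4, C: 4>3, D: 6>1).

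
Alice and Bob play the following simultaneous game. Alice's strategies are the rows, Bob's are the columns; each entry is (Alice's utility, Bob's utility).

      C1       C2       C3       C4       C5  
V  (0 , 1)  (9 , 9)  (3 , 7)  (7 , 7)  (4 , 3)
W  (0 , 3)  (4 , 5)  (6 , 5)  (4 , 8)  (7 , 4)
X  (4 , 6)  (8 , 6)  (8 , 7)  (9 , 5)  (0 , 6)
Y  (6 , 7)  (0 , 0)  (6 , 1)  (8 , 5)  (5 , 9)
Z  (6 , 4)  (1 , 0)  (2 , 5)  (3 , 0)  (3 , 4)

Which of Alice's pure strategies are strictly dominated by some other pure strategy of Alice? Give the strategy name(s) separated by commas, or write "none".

none

Nothing dominates V: W at C1 (0=0); X at C2 (9>8); Y at C2 (9>0); Z at C2 (9>1).
W: no other strategy beats it everywhere (V at C1 (0=0); X at C5 (7>0); Y at C2 (4>0); Z at C2 (4>1)).
X is not dominated — it holds its own against V at C1 (4>0); W at C1 (4>0); Y at C2 (8>0); Z at C2 (8>1).
Y: no other strategy beats it everywhere (V at C1 (6>0); W at C1 (6>0); X at C1 (6>4); Z at C1 (6=6)).
Z is not dominated — it holds its own against V at C1 (6>0); W at C1 (6>0); X at C1 (6>4); Y at C1 (6=6).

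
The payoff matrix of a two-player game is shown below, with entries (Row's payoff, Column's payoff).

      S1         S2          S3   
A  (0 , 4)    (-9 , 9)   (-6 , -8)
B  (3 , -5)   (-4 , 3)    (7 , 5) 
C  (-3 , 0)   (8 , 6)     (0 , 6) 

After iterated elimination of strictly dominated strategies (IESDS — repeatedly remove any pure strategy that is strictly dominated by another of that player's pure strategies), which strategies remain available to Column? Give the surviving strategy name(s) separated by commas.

S2, S3

Row's strategy A is strictly dominated by B (S1: 3>0, S2: -4>-9, S3: 7>-6) and is removed.
For Column, S2 strictly dominates S1 on the remaining rows (B: 3>-5, C: 6>0); eliminate S1.
Among the remaining strategies, none is strictly dominated by another pure strategy of the same player, so the elimination stops.
Surviving strategies — Row: {B, C}; Column: {S2, S3}.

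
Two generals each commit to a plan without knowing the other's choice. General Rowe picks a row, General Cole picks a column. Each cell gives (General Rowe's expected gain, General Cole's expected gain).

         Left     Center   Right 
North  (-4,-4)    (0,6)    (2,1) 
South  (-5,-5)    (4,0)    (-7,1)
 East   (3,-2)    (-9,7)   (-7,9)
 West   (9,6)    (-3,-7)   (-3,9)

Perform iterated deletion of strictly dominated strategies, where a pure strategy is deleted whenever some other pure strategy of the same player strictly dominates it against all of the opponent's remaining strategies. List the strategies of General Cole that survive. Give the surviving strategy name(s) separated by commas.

Center, Right

For General Rowe, West strictly dominates East on the remaining columns (Left: 9>3, Center: -3>-9, Right: -3>-7); eliminate East.
Column Left is eliminated: Right beats it against every remaining row (North: 1>-4, South: 1>-5, West: 9>6).
General Rowe's strategy West is strictly dominated by North (Center: 0>-3, Right: 2>-3) and is removed.
Among the remaining strategies, none is strictly dominated by another pure strategy of the same player, so the elimination stops.
Surviving strategies — General Rowe: {North, South}; General Cole: {Center, Right}.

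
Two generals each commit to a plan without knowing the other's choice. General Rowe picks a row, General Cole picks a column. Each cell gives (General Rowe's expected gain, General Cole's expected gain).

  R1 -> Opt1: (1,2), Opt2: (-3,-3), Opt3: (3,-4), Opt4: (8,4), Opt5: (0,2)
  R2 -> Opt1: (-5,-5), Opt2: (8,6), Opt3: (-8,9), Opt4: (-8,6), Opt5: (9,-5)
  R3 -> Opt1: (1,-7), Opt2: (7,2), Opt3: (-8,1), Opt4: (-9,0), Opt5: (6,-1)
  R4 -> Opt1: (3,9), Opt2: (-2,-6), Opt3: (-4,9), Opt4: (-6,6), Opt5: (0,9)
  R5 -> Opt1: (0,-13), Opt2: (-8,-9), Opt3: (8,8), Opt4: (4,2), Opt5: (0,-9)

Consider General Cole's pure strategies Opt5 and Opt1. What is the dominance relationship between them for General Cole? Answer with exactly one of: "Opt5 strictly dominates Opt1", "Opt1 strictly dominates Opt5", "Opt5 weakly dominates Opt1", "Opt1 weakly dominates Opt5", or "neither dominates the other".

Compare Opt5 to Opt1 across each opponent action: R1: 2=2, R2: -5=-5, R3: -1>-7, R4: 9=9, R5: -9>-13.
Opt5 is at least as good everywhere and strictly better somewhere (tied only at R1, R2, R4), so Opt5 weakly but not strictly dominates Opt1.

Opt5 weakly dominates Opt1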